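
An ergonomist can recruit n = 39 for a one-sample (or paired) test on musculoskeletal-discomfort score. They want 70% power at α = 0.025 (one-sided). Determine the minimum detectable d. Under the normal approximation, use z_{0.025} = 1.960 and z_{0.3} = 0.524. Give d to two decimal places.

d_min ≈ 0.40

For a single sample (or paired design) of n = 39: d_min = (z_{α} + z_β)/√n.
z-sum = 1.960 + 0.524 = 2.484.
d_min = 2.484 / √39 = 2.484 / 6.245 = 0.398.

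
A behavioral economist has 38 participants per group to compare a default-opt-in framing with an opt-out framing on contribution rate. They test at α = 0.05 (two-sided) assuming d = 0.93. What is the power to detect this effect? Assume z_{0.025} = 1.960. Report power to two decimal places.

For two equal groups, power = Φ(d·√(n/2) − z_{α/2}).
d·√(n/2) = 0.93 × √(38/2) = 0.93 × 4.359 = 4.054.
z_β = 4.054 − 1.960 = 2.094.
Power = Φ(2.094) = 0.982.

power ≈ 0.98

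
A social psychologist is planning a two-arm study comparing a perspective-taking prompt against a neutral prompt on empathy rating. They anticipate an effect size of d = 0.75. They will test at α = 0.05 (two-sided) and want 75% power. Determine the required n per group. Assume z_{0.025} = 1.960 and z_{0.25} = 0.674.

For two independent groups with equal n: n = 2·((z_{α/2} + z_β) / d)².
z_{α/2} + z_β = 1.960 + 0.674 = 2.634.
n = 2 × (2.634 / 0.75)² = 2 × 3.512² = 2 × 12.33 = 24.7.
Round up to the next whole participant.

n = 25 per group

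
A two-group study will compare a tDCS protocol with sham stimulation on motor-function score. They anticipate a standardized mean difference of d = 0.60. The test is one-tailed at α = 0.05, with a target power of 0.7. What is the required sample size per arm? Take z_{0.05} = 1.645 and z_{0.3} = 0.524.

n = 27 per group

For two independent groups with equal n: n = 2·((z_{α} + z_β) / d)².
z_{α} + z_β = 1.645 + 0.524 = 2.169.
n = 2 × (2.169 / 0.60)² = 2 × 3.615² = 2 × 13.07 = 26.1.
Round up to the next whole participant.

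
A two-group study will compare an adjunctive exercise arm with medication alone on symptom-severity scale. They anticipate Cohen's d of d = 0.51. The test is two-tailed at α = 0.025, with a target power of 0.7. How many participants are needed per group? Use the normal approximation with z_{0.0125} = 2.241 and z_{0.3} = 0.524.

For two independent groups with equal n: n = 2·((z_{α/2} + z_β) / d)².
z_{α/2} + z_β = 2.241 + 0.524 = 2.765.
n = 2 × (2.765 / 0.51)² = 2 × 5.422² = 2 × 29.39 = 58.8.
Round up to the next whole participant.

n = 59 per group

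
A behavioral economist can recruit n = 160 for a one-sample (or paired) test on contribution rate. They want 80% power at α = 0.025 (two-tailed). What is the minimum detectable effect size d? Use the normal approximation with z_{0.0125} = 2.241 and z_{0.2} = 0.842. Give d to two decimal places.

For a single sample (or paired design) of n = 160: d_min = (z_{α/2} + z_β)/√n.
z-sum = 2.241 + 0.842 = 3.083.
d_min = 3.083 / √160 = 3.083 / 12.649 = 0.244.

d_min ≈ 0.24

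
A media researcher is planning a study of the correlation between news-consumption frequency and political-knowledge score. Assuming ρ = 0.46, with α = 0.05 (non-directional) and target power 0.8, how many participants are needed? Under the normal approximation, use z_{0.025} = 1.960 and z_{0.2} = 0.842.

Fisher's z: C = ½·ln((1+r)/(1−r)) = ½·ln(2.7037) = 0.4973.
n = ((z_{α/2} + z_β)/C)² + 3.
(1.960 + 0.842) / 0.4973 = 2.802 / 0.4973 = 5.634.
n = 5.634² + 3 = 31.75 + 3 = 34.7.
Round up.

n = 35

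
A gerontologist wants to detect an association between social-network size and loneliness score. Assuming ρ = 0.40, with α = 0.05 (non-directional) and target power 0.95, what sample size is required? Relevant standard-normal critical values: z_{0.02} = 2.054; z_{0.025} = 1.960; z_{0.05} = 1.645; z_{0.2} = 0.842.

Fisher's z: C = ½·ln((1+r)/(1−r)) = ½·ln(2.3333) = 0.4236.
n = ((z_{α/2} + z_β)/C)² + 3.
(1.960 + 1.645) / 0.4236 = 3.605 / 0.4236 = 8.510.
n = 8.510² + 3 = 72.43 + 3 = 75.4.
Round up.

n = 76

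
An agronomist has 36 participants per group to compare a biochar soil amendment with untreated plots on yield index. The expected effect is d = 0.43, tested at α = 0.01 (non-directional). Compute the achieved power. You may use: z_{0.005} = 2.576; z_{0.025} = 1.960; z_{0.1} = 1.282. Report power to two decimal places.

power ≈ 0.23

For two equal groups, power = Φ(d·√(n/2) − z_{α/2}).
d·√(n/2) = 0.43 × √(36/2) = 0.43 × 4.243 = 1.824.
z_β = 1.824 − 2.576 = -0.752.
Power = Φ(-0.752) = 0.226.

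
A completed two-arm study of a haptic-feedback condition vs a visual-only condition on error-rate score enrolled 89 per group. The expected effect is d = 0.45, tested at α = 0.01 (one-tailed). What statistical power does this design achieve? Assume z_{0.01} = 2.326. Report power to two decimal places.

For two equal groups, power = Φ(d·√(n/2) − z_{α}).
d·√(n/2) = 0.45 × √(89/2) = 0.45 × 6.671 = 3.002.
z_β = 3.002 − 2.326 = 0.676.
Power = Φ(0.676) = 0.750.

power ≈ 0.75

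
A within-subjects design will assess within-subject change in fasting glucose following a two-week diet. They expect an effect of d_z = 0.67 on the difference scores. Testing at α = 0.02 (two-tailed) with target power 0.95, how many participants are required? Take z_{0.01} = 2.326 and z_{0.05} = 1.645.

n = 36 pairs

For a paired (one-sample on differences) test: n = ((z_{α/2} + z_β) / d)².
z_{α/2} + z_β = 2.326 + 1.645 = 3.971.
n = (3.971 / 0.67)² = 5.927² = 35.13.
Round up.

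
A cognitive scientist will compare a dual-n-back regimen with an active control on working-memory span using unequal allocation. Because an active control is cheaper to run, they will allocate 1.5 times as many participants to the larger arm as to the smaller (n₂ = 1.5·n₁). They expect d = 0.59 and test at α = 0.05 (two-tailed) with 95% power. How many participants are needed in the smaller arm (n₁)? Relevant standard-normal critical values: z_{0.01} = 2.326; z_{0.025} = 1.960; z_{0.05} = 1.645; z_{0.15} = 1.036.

With allocation ratio k = n₂/n₁ = 1.5, Var(x̄₁−x̄₂) = σ²(1/n₁ + 1/(k·n₁)) = σ²·(k+1)/(k·n₁).
So n₁ = (1 + 1/k)·((z_{α/2} + z_β)/d)² = 1.667 × (3.605/0.59)².
n₁ = 1.667 × 37.33 = 62.2.
Round up: n₁ = 63, giving n₂ = ⌈1.5 × 63⌉ = ⌈94.5⌉ = 95.

n₁ = 63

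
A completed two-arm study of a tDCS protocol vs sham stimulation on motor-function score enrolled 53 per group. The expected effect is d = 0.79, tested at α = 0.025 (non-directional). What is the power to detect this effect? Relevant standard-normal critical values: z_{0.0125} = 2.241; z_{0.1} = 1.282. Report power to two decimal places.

power ≈ 0.97

For two equal groups, power = Φ(d·√(n/2) − z_{α/2}).
d·√(n/2) = 0.79 × √(53/2) = 0.79 × 5.148 = 4.067.
z_β = 4.067 − 2.241 = 1.826.
Power = Φ(1.826) = 0.966.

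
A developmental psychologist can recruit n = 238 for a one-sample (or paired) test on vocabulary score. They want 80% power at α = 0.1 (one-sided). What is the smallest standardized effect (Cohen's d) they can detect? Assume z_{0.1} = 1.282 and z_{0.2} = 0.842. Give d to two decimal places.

d_min ≈ 0.14

For a single sample (or paired design) of n = 238: d_min = (z_{α} + z_β)/√n.
z-sum = 1.282 + 0.842 = 2.124.
d_min = 2.124 / √238 = 2.124 / 15.427 = 0.138.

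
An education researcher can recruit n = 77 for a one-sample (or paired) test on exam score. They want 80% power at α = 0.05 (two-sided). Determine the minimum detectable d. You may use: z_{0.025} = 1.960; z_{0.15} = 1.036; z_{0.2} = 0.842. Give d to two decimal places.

d_min ≈ 0.32

For a single sample (or paired design) of n = 77: d_min = (z_{α/2} + z_β)/√n.
z-sum = 1.960 + 0.842 = 2.802.
d_min = 2.802 / √77 = 2.802 / 8.775 = 0.319.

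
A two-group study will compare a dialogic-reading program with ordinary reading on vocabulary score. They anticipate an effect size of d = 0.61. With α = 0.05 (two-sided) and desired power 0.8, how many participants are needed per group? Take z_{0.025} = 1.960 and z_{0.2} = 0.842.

For two independent groups with equal n: n = 2·((z_{α/2} + z_β) / d)².
z_{α/2} + z_β = 1.960 + 0.842 = 2.802.
n = 2 × (2.802 / 0.61)² = 2 × 4.593² = 2 × 21.10 = 42.2.
Round up to the next whole participant.

n = 43 per group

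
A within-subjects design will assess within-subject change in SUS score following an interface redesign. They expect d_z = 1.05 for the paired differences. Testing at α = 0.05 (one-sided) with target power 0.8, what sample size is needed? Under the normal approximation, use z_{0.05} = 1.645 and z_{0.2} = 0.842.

n = 6 pairs

For a paired (one-sample on differences) test: n = ((z_{α} + z_β) / d)².
z_{α} + z_β = 1.645 + 0.842 = 2.487.
n = (2.487 / 1.05)² = 2.369² = 5.61.
Round up.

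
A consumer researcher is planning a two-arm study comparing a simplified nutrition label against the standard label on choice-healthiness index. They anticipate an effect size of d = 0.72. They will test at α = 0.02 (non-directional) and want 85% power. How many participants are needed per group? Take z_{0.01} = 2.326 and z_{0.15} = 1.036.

n = 44 per group

For two independent groups with equal n: n = 2·((z_{α/2} + z_β) / d)².
z_{α/2} + z_β = 2.326 + 1.036 = 3.362.
n = 2 × (3.362 / 0.72)² = 2 × 4.669² = 2 × 21.80 = 43.6.
Round up to the next whole participant.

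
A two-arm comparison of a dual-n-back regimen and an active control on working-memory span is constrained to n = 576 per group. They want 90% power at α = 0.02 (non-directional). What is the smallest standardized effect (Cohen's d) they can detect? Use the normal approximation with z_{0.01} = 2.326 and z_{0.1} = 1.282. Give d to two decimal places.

d_min ≈ 0.21

For two independent groups of n = 576 each: d_min = (z_{α/2} + z_β)·√(2/n).
z-sum = 2.326 + 1.282 = 3.608.
d_min = 3.608 × √(2/576) = 3.608 × 0.0589 = 0.213.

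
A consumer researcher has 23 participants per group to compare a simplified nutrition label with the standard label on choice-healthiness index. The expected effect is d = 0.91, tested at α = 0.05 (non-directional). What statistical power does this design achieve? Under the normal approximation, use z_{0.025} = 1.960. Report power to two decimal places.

For two equal groups, power = Φ(d·√(n/2) − z_{α/2}).
d·√(n/2) = 0.91 × √(23/2) = 0.91 × 3.391 = 3.086.
z_β = 3.086 − 1.960 = 1.126.
Power = Φ(1.126) = 0.870.

power ≈ 0.87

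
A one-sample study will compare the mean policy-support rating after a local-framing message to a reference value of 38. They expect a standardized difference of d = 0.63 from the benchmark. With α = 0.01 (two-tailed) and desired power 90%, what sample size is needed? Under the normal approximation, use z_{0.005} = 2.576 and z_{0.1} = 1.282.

n = 38

For a one-sample test: n = ((z_{α/2} + z_β) / d)².
z_{α/2} + z_β = 2.576 + 1.282 = 3.858.
n = (3.858 / 0.63)² = 6.124² = 37.50.
Round up.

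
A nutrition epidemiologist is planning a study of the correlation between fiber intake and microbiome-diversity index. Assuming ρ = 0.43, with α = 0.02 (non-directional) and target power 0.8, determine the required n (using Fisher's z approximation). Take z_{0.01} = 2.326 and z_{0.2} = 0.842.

n = 51

Fisher's z: C = ½·ln((1+r)/(1−r)) = ½·ln(2.5088) = 0.4599.
n = ((z_{α/2} + z_β)/C)² + 3.
(2.326 + 0.842) / 0.4599 = 3.168 / 0.4599 = 6.888.
n = 6.888² + 3 = 47.45 + 3 = 50.5.
Round up.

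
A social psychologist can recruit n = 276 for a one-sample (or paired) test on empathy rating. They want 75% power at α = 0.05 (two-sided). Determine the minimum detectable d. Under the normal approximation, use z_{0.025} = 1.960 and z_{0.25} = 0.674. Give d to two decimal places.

For a single sample (or paired design) of n = 276: d_min = (z_{α/2} + z_β)/√n.
z-sum = 1.960 + 0.674 = 2.634.
d_min = 2.634 / √276 = 2.634 / 16.613 = 0.159.

d_min ≈ 0.16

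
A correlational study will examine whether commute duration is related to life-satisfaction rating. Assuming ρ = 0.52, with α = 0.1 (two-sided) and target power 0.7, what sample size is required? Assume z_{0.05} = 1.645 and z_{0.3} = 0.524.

n = 18

Fisher's z: C = ½·ln((1+r)/(1−r)) = ½·ln(3.1667) = 0.5763.
n = ((z_{α/2} + z_β)/C)² + 3.
(1.645 + 0.524) / 0.5763 = 2.169 / 0.5763 = 3.764.
n = 3.764² + 3 = 14.17 + 3 = 17.2.
Round up.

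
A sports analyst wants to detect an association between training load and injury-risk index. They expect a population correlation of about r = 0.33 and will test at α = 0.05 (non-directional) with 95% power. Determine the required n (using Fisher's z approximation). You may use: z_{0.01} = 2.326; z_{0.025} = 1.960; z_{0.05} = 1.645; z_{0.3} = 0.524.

Fisher's z: C = ½·ln((1+r)/(1−r)) = ½·ln(1.9851) = 0.3428.
n = ((z_{α/2} + z_β)/C)² + 3.
(1.960 + 1.645) / 0.3428 = 3.605 / 0.3428 = 10.516.
n = 10.516² + 3 = 110.59 + 3 = 113.6.
Round up.

n = 114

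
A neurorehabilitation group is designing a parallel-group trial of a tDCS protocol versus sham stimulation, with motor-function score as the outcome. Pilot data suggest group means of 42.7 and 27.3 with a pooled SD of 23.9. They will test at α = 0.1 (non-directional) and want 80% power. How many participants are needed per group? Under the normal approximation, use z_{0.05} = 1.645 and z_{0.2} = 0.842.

Cohen's d = |M₁ − M₂| / SD_pooled = |42.7 − 27.3| / 23.9 = 15.4 / 23.9 = 0.644.
For two independent groups with equal n: n = 2·((z_{α/2} + z_β) / d)².
z_{α/2} + z_β = 1.645 + 0.842 = 2.487.
n = 2 × (2.487 / 0.644)² = 2 × 3.862² = 2 × 14.91 = 29.8.
Round up to the next whole participant.

n = 30 per group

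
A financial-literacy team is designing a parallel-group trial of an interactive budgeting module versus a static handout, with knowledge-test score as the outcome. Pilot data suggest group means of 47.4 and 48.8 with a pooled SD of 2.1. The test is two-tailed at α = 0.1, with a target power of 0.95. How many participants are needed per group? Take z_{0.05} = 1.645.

n = 49 per group

Cohen's d = |M₁ − M₂| / SD_pooled = |47.4 − 48.8| / 2.1 = 1.4 / 2.1 = 0.667.
For two independent groups with equal n: n = 2·((z_{α/2} + z_β) / d)².
z_{α/2} + z_β = 1.645 + 1.645 = 3.290.
n = 2 × (3.290 / 0.667)² = 2 × 4.933² = 2 × 24.33 = 48.7.
Round up to the next whole participant.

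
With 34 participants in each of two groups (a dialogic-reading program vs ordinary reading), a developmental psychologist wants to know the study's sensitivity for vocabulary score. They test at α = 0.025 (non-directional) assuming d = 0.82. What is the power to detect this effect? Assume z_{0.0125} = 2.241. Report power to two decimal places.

For two equal groups, power = Φ(d·√(n/2) − z_{α/2}).
d·√(n/2) = 0.82 × √(34/2) = 0.82 × 4.123 = 3.381.
z_β = 3.381 − 2.241 = 1.140.
Power = Φ(1.140) = 0.873.

power ≈ 0.87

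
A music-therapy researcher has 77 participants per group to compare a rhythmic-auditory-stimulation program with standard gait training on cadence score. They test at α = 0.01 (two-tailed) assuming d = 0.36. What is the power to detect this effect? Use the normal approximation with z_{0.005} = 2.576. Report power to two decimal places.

power ≈ 0.37

For two equal groups, power = Φ(d·√(n/2) − z_{α/2}).
d·√(n/2) = 0.36 × √(77/2) = 0.36 × 6.205 = 2.234.
z_β = 2.234 − 2.576 = -0.342.
Power = Φ(-0.342) = 0.366.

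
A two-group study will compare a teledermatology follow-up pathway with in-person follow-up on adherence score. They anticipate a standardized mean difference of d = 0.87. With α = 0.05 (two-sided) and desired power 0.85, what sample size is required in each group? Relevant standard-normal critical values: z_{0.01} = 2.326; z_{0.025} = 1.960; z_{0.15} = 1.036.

n = 24 per group

For two independent groups with equal n: n = 2·((z_{α/2} + z_β) / d)².
z_{α/2} + z_β = 1.960 + 1.036 = 2.996.
n = 2 × (2.996 / 0.87)² = 2 × 3.444² = 2 × 11.86 = 23.7.
Round up to the next whole participant.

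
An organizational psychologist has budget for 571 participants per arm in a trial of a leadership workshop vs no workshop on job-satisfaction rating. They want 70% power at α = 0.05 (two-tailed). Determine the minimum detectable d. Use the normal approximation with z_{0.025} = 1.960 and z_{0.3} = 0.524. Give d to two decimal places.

d_min ≈ 0.15

For two independent groups of n = 571 each: d_min = (z_{α/2} + z_β)·√(2/n).
z-sum = 1.960 + 0.524 = 2.484.
d_min = 2.484 × √(2/571) = 2.484 × 0.0592 = 0.147.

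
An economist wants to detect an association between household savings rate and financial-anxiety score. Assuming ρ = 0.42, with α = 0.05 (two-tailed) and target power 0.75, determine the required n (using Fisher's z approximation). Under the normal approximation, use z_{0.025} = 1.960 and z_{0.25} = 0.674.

Fisher's z: C = ½·ln((1+r)/(1−r)) = ½·ln(2.4483) = 0.4477.
n = ((z_{α/2} + z_β)/C)² + 3.
(1.960 + 0.674) / 0.4477 = 2.634 / 0.4477 = 5.883.
n = 5.883² + 3 = 34.61 + 3 = 37.6.
Round up.

n = 38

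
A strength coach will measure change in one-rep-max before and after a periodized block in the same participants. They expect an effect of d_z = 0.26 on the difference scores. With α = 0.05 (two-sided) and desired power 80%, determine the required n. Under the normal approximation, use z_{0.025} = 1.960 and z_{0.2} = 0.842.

n = 117 pairs

For a paired (one-sample on differences) test: n = ((z_{α/2} + z_β) / d)².
z_{α/2} + z_β = 1.960 + 0.842 = 2.802.
n = (2.802 / 0.26)² = 10.777² = 116.14.
Round up.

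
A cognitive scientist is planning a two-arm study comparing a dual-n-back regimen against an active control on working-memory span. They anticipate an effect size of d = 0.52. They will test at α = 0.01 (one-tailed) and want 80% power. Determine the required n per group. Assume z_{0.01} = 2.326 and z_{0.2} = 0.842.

For two independent groups with equal n: n = 2·((z_{α} + z_β) / d)².
z_{α} + z_β = 2.326 + 0.842 = 3.168.
n = 2 × (3.168 / 0.52)² = 2 × 6.092² = 2 × 37.12 = 74.2.
Round up to the next whole participant.

n = 75 per group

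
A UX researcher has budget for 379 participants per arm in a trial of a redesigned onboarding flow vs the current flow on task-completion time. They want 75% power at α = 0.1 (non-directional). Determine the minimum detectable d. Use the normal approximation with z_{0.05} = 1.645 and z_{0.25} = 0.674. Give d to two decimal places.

For two independent groups of n = 379 each: d_min = (z_{α/2} + z_β)·√(2/n).
z-sum = 1.645 + 0.674 = 2.319.
d_min = 2.319 × √(2/379) = 2.319 × 0.0726 = 0.168.

d_min ≈ 0.17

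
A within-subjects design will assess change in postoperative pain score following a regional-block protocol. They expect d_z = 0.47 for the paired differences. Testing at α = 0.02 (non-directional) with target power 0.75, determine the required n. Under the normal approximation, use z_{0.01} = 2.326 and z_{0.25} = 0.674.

For a paired (one-sample on differences) test: n = ((z_{α/2} + z_β) / d)².
z_{α/2} + z_β = 2.326 + 0.674 = 3.000.
n = (3.000 / 0.47)² = 6.383² = 40.74.
Round up.

n = 41 pairs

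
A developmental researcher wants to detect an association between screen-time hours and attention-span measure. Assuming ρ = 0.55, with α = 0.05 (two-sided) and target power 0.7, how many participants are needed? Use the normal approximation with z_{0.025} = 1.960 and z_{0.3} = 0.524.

n = 20

Fisher's z: C = ½·ln((1+r)/(1−r)) = ½·ln(3.4444) = 0.6184.
n = ((z_{α/2} + z_β)/C)² + 3.
(1.960 + 0.524) / 0.6184 = 2.484 / 0.6184 = 4.017.
n = 4.017² + 3 = 16.13 + 3 = 19.1.
Round up.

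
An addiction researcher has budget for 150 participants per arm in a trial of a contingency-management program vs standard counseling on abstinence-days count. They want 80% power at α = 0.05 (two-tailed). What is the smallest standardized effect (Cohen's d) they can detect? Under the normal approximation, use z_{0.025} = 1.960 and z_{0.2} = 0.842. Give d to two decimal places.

d_min ≈ 0.32

For two independent groups of n = 150 each: d_min = (z_{α/2} + z_β)·√(2/n).
z-sum = 1.960 + 0.842 = 2.802.
d_min = 2.802 × √(2/150) = 2.802 × 0.1155 = 0.324.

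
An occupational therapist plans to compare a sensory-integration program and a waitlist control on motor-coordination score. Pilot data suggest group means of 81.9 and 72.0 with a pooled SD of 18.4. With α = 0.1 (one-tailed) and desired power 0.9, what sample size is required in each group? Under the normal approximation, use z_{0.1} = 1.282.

Cohen's d = |M₁ − M₂| / SD_pooled = |81.9 − 72.0| / 18.4 = 9.9 / 18.4 = 0.538.
For two independent groups with equal n: n = 2·((z_{α} + z_β) / d)².
z_{α} + z_β = 1.282 + 1.282 = 2.564.
n = 2 × (2.564 / 0.538)² = 2 × 4.766² = 2 × 22.71 = 45.4.
Round up to the next whole participant.

n = 46 per group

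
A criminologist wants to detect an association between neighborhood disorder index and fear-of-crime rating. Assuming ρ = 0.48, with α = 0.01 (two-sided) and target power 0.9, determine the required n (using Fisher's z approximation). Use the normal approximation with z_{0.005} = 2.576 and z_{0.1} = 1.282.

n = 58

Fisher's z: C = ½·ln((1+r)/(1−r)) = ½·ln(2.8462) = 0.5230.
n = ((z_{α/2} + z_β)/C)² + 3.
(2.576 + 1.282) / 0.5230 = 3.858 / 0.5230 = 7.377.
n = 7.377² + 3 = 54.42 + 3 = 57.4.
Round up.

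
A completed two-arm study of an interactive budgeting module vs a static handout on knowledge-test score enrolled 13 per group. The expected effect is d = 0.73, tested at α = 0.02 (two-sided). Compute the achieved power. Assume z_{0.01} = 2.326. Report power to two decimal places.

For two equal groups, power = Φ(d·√(n/2) − z_{α/2}).
d·√(n/2) = 0.73 × √(13/2) = 0.73 × 2.550 = 1.861.
z_β = 1.861 − 2.326 = -0.465.
Power = Φ(-0.465) = 0.321.

power ≈ 0.32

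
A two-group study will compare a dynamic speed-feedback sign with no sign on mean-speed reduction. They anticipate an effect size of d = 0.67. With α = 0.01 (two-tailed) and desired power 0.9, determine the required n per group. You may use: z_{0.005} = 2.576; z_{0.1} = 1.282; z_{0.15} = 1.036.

n = 67 per group

For two independent groups with equal n: n = 2·((z_{α/2} + z_β) / d)².
z_{α/2} + z_β = 2.576 + 1.282 = 3.858.
n = 2 × (3.858 / 0.67)² = 2 × 5.758² = 2 × 33.16 = 66.3.
Round up to the next whole participant.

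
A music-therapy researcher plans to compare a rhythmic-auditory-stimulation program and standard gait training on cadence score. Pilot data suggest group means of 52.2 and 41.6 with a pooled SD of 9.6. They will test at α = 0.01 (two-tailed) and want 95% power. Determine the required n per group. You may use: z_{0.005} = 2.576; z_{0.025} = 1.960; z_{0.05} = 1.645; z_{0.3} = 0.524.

Cohen's d = |M₁ − M₂| / SD_pooled = |52.2 − 41.6| / 9.6 = 10.6 / 9.6 = 1.104.
For two independent groups with equal n: n = 2·((z_{α/2} + z_β) / d)².
z_{α/2} + z_β = 2.576 + 1.645 = 4.221.
n = 2 × (4.221 / 1.104)² = 2 × 3.823² = 2 × 14.62 = 29.2.
Round up to the next whole participant.

n = 30 per group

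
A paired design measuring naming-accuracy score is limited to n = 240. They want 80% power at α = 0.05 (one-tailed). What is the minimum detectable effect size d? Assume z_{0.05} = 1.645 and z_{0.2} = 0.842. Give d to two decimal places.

d_min ≈ 0.16

For a single sample (or paired design) of n = 240: d_min = (z_{α} + z_β)/√n.
z-sum = 1.645 + 0.842 = 2.487.
d_min = 2.487 / √240 = 2.487 / 15.492 = 0.161.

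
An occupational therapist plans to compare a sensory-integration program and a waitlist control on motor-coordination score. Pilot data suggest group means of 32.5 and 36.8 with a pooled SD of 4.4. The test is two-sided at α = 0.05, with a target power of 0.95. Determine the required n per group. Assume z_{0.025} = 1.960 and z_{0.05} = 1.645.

n = 28 per group

Cohen's d = |M₁ − M₂| / SD_pooled = |32.5 − 36.8| / 4.4 = 4.3 / 4.4 = 0.977.
For two independent groups with equal n: n = 2·((z_{α/2} + z_β) / d)².
z_{α/2} + z_β = 1.960 + 1.645 = 3.605.
n = 2 × (3.605 / 0.977)² = 2 × 3.690² = 2 × 13.62 = 27.2.
Round up to the next whole participant.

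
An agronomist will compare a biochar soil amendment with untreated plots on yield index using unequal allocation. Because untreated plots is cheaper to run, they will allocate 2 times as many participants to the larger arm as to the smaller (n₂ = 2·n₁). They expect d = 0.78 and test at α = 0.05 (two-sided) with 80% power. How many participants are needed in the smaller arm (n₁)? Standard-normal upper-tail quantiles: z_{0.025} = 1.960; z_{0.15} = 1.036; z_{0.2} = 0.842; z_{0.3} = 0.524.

With allocation ratio k = n₂/n₁ = 2, Var(x̄₁−x̄₂) = σ²(1/n₁ + 1/(k·n₁)) = σ²·(k+1)/(k·n₁).
So n₁ = (1 + 1/k)·((z_{α/2} + z_β)/d)² = 1.500 × (2.802/0.78)².
n₁ = 1.500 × 12.90 = 19.4.
Round up: n₁ = 20, giving n₂ = 2 × 20 = 40.

n₁ = 20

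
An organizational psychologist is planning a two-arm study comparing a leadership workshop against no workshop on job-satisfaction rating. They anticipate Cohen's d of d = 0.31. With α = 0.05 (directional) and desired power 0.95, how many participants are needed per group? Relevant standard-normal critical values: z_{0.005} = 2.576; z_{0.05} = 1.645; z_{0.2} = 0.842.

For two independent groups with equal n: n = 2·((z_{α} + z_β) / d)².
z_{α} + z_β = 1.645 + 1.645 = 3.290.
n = 2 × (3.290 / 0.31)² = 2 × 10.613² = 2 × 112.63 = 225.3.
Round up to the next whole participant.

n = 226 per group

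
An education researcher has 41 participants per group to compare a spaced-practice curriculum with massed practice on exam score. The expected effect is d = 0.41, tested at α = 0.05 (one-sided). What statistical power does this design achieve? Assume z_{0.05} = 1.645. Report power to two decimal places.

For two equal groups, power = Φ(d·√(n/2) − z_{α}).
d·√(n/2) = 0.41 × √(41/2) = 0.41 × 4.528 = 1.856.
z_β = 1.856 − 1.645 = 0.211.
Power = Φ(0.211) = 0.584.

power ≈ 0.58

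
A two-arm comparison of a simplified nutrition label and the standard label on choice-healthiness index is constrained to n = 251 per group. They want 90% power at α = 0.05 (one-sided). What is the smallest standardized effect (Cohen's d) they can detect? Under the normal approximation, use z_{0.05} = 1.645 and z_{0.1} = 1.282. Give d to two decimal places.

For two independent groups of n = 251 each: d_min = (z_{α} + z_β)·√(2/n).
z-sum = 1.645 + 1.282 = 2.927.
d_min = 2.927 × √(2/251) = 2.927 × 0.0893 = 0.261.

d_min ≈ 0.26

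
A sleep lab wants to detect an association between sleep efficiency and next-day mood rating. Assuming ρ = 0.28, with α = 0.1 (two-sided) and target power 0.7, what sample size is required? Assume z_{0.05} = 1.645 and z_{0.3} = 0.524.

n = 60

Fisher's z: C = ½·ln((1+r)/(1−r)) = ½·ln(1.7778) = 0.2877.
n = ((z_{α/2} + z_β)/C)² + 3.
(1.645 + 0.524) / 0.2877 = 2.169 / 0.2877 = 7.539.
n = 7.539² + 3 = 56.84 + 3 = 59.8.
Round up.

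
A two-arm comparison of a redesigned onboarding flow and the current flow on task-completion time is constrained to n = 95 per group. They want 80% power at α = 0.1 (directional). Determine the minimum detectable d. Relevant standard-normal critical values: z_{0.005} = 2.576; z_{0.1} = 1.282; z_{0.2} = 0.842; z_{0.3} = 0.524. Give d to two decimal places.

d_min ≈ 0.31

For two independent groups of n = 95 each: d_min = (z_{α} + z_β)·√(2/n).
z-sum = 1.282 + 0.842 = 2.124.
d_min = 2.124 × √(2/95) = 2.124 × 0.1451 = 0.308.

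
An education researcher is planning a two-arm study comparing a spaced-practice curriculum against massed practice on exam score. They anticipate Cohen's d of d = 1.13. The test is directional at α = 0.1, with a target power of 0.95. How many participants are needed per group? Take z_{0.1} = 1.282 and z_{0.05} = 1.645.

For two independent groups with equal n: n = 2·((z_{α} + z_β) / d)².
z_{α} + z_β = 1.282 + 1.645 = 2.927.
n = 2 × (2.927 / 1.13)² = 2 × 2.590² = 2 × 6.71 = 13.4.
Round up to the next whole participant.

n = 14 per group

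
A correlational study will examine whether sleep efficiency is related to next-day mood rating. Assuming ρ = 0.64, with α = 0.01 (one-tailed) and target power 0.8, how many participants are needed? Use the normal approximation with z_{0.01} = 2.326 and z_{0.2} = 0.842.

n = 21

Fisher's z: C = ½·ln((1+r)/(1−r)) = ½·ln(4.5556) = 0.7582.
n = ((z_{α} + z_β)/C)² + 3.
(2.326 + 0.842) / 0.7582 = 3.168 / 0.7582 = 4.178.
n = 4.178² + 3 = 17.46 + 3 = 20.5.
Round up.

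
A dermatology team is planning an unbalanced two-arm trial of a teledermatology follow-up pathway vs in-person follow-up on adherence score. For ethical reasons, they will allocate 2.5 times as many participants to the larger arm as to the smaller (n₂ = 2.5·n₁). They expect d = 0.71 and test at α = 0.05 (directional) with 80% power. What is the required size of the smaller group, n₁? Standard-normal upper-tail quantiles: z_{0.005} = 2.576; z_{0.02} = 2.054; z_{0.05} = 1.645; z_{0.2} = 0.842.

With allocation ratio k = n₂/n₁ = 2.5, Var(x̄₁−x̄₂) = σ²(1/n₁ + 1/(k·n₁)) = σ²·(k+1)/(k·n₁).
So n₁ = (1 + 1/k)·((z_{α} + z_β)/d)² = 1.400 × (2.487/0.71)².
n₁ = 1.400 × 12.27 = 17.2.
Round up: n₁ = 18, giving n₂ = 2.5 × 18 = 45.

n₁ = 18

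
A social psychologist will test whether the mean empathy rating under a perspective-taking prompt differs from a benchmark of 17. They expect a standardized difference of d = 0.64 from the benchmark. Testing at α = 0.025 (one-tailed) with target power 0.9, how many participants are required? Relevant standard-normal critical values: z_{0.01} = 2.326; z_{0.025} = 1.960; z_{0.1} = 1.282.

n = 26

For a one-sample test: n = ((z_{α} + z_β) / d)².
z_{α} + z_β = 1.960 + 1.282 = 3.242.
n = (3.242 / 0.64)² = 5.066² = 25.66.
Round up.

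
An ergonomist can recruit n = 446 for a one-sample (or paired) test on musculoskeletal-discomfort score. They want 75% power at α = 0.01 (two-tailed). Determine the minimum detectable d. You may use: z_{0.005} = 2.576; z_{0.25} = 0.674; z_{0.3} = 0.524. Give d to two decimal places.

d_min ≈ 0.15

For a single sample (or paired design) of n = 446: d_min = (z_{α/2} + z_β)/√n.
z-sum = 2.576 + 0.674 = 3.250.
d_min = 3.250 / √446 = 3.250 / 21.119 = 0.154.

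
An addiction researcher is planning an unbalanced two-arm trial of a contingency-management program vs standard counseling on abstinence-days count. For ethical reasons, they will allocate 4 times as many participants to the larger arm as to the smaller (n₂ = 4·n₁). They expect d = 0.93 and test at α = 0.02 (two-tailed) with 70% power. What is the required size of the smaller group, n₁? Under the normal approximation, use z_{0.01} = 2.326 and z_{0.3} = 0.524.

With allocation ratio k = n₂/n₁ = 4, Var(x̄₁−x̄₂) = σ²(1/n₁ + 1/(k·n₁)) = σ²·(k+1)/(k·n₁).
So n₁ = (1 + 1/k)·((z_{α/2} + z_β)/d)² = 1.250 × (2.850/0.93)².
n₁ = 1.250 × 9.39 = 11.7.
Round up: n₁ = 12, giving n₂ = 4 × 12 = 48.

n₁ = 12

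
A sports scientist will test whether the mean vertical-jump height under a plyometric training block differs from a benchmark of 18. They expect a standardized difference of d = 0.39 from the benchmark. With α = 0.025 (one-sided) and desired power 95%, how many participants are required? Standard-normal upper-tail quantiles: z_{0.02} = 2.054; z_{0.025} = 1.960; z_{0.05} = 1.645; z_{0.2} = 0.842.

For a one-sample test: n = ((z_{α} + z_β) / d)².
z_{α} + z_β = 1.960 + 1.645 = 3.605.
n = (3.605 / 0.39)² = 9.244² = 85.44.
Round up.

n = 86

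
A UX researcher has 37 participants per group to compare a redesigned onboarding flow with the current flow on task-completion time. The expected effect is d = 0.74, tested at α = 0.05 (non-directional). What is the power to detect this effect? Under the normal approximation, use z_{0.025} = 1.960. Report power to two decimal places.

For two equal groups, power = Φ(d·√(n/2) − z_{α/2}).
d·√(n/2) = 0.74 × √(37/2) = 0.74 × 4.301 = 3.183.
z_β = 3.183 − 1.960 = 1.223.
Power = Φ(1.223) = 0.889.

power ≈ 0.89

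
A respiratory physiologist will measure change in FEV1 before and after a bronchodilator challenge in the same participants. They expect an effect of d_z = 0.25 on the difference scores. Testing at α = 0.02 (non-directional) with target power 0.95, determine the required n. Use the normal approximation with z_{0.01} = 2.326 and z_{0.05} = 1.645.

For a paired (one-sample on differences) test: n = ((z_{α/2} + z_β) / d)².
z_{α/2} + z_β = 2.326 + 1.645 = 3.971.
n = (3.971 / 0.25)² = 15.884² = 252.30.
Round up.

n = 253 pairs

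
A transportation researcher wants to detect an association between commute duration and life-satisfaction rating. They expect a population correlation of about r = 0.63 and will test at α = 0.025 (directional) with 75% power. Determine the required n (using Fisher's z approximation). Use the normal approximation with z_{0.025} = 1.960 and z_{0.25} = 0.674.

n = 16

Fisher's z: C = ½·ln((1+r)/(1−r)) = ½·ln(4.4054) = 0.7414.
n = ((z_{α} + z_β)/C)² + 3.
(1.960 + 0.674) / 0.7414 = 2.634 / 0.7414 = 3.553.
n = 3.553² + 3 = 12.62 + 3 = 15.6.
Round up.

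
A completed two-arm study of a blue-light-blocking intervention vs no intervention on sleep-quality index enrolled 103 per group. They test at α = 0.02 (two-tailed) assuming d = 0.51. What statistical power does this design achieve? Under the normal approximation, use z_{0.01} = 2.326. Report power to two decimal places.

power ≈ 0.91

For two equal groups, power = Φ(d·√(n/2) − z_{α/2}).
d·√(n/2) = 0.51 × √(103/2) = 0.51 × 7.176 = 3.660.
z_β = 3.660 − 2.326 = 1.334.
Power = Φ(1.334) = 0.909.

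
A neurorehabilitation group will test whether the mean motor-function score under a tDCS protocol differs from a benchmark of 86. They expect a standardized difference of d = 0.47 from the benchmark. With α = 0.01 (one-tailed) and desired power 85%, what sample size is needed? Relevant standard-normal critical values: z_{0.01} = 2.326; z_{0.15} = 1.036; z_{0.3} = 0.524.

n = 52

For a one-sample test: n = ((z_{α} + z_β) / d)².
z_{α} + z_β = 2.326 + 1.036 = 3.362.
n = (3.362 / 0.47)² = 7.153² = 51.17.
Round up.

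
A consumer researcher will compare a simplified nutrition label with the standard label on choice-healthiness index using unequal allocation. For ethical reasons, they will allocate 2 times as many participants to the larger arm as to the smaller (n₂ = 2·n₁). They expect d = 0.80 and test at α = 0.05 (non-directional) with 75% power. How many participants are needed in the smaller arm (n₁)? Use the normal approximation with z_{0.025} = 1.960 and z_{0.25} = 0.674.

n₁ = 17

With allocation ratio k = n₂/n₁ = 2, Var(x̄₁−x̄₂) = σ²(1/n₁ + 1/(k·n₁)) = σ²·(k+1)/(k·n₁).
So n₁ = (1 + 1/k)·((z_{α/2} + z_β)/d)² = 1.500 × (2.634/0.80)².
n₁ = 1.500 × 10.84 = 16.3.
Round up: n₁ = 17, giving n₂ = 2 × 17 = 34.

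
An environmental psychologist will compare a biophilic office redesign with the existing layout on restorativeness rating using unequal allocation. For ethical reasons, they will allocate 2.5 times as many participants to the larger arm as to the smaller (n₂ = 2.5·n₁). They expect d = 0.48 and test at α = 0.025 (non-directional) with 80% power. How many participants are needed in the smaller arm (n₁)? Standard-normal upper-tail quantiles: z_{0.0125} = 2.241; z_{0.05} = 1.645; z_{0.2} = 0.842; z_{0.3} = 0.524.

With allocation ratio k = n₂/n₁ = 2.5, Var(x̄₁−x̄₂) = σ²(1/n₁ + 1/(k·n₁)) = σ²·(k+1)/(k·n₁).
So n₁ = (1 + 1/k)·((z_{α/2} + z_β)/d)² = 1.400 × (3.083/0.48)².
n₁ = 1.400 × 41.25 = 57.8.
Round up: n₁ = 58, giving n₂ = 2.5 × 58 = 145.

n₁ = 58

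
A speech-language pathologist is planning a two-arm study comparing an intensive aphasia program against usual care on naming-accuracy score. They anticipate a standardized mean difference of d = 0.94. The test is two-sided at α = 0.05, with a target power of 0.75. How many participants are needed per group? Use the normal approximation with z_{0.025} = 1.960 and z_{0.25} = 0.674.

For two independent groups with equal n: n = 2·((z_{α/2} + z_β) / d)².
z_{α/2} + z_β = 1.960 + 0.674 = 2.634.
n = 2 × (2.634 / 0.94)² = 2 × 2.802² = 2 × 7.85 = 15.7.
Round up to the next whole participant.

n = 16 per group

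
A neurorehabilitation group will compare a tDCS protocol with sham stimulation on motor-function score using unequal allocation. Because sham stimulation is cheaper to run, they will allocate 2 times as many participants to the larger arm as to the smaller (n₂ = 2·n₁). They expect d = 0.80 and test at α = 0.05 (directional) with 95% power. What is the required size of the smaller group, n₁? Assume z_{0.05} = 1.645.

With allocation ratio k = n₂/n₁ = 2, Var(x̄₁−x̄₂) = σ²(1/n₁ + 1/(k·n₁)) = σ²·(k+1)/(k·n₁).
So n₁ = (1 + 1/k)·((z_{α} + z_β)/d)² = 1.500 × (3.290/0.80)².
n₁ = 1.500 × 16.91 = 25.4.
Round up: n₁ = 26, giving n₂ = 2 × 26 = 52.

n₁ = 26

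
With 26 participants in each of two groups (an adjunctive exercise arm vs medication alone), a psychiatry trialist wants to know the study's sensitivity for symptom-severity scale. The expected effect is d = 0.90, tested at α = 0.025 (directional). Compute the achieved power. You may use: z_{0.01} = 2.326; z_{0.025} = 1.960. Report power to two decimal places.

For two equal groups, power = Φ(d·√(n/2) − z_{α}).
d·√(n/2) = 0.90 × √(26/2) = 0.90 × 3.606 = 3.245.
z_β = 3.245 − 1.960 = 1.285.
Power = Φ(1.285) = 0.901.

power ≈ 0.90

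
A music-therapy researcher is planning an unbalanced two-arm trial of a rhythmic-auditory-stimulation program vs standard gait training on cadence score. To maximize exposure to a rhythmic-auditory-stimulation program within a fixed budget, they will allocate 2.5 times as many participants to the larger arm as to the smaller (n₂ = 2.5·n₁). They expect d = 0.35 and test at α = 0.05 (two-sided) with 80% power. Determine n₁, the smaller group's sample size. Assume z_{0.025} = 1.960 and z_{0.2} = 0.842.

With allocation ratio k = n₂/n₁ = 2.5, Var(x̄₁−x̄₂) = σ²(1/n₁ + 1/(k·n₁)) = σ²·(k+1)/(k·n₁).
So n₁ = (1 + 1/k)·((z_{α/2} + z_β)/d)² = 1.400 × (2.802/0.35)².
n₁ = 1.400 × 64.09 = 89.7.
Round up: n₁ = 90, giving n₂ = 2.5 × 90 = 225.

n₁ = 90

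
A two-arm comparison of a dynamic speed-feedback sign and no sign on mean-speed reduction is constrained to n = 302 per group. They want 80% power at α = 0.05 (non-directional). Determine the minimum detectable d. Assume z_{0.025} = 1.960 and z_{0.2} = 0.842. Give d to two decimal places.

For two independent groups of n = 302 each: d_min = (z_{α/2} + z_β)·√(2/n).
z-sum = 1.960 + 0.842 = 2.802.
d_min = 2.802 × √(2/302) = 2.802 × 0.0814 = 0.228.

d_min ≈ 0.23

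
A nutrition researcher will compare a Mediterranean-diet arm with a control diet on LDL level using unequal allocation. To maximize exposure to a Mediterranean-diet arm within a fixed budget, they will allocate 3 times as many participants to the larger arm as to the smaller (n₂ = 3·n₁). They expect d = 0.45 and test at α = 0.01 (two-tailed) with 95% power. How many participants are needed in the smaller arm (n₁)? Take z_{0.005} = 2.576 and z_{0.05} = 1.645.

n₁ = 118

With allocation ratio k = n₂/n₁ = 3, Var(x̄₁−x̄₂) = σ²(1/n₁ + 1/(k·n₁)) = σ²·(k+1)/(k·n₁).
So n₁ = (1 + 1/k)·((z_{α/2} + z_β)/d)² = 1.333 × (4.221/0.45)².
n₁ = 1.333 × 87.98 = 117.3.
Round up: n₁ = 118, giving n₂ = 3 × 118 = 354.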